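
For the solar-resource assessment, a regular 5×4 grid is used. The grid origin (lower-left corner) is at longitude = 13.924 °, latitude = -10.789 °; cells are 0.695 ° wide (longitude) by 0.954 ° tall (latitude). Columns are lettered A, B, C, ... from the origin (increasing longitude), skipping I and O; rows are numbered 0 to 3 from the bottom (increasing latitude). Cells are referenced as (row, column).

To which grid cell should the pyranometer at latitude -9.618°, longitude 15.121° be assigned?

Column index: ⌊(15.121 − 13.924) / 0.695⌋ = ⌊1.722⌋ = 1 → column B
Row offset from origin: ⌊(-9.618 − -10.789) / 0.954⌋ = ⌊1.227⌋ = 1 → row 1

(1, B)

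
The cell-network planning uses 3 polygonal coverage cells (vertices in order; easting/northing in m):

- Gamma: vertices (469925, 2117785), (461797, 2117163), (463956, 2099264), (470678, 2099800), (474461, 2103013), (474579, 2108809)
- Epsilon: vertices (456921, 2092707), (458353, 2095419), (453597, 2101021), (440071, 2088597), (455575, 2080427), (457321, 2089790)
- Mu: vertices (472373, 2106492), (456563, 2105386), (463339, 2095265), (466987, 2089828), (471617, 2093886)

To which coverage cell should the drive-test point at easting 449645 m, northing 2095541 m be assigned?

Cast a ray rightward from (449645, 2095541). For each polygon, the edges (by vertex number in listed order) whose endpoints lie on opposite sides of northing = 2095541, where each meets that height, and whether that is right or left of the point:
Gamma: no edge straddles that height → 0 crossings.
Epsilon: 2–3 at easting≈458249.4 (right), 3–4 at easting≈447630.9 (left) → 1 crossing.
Mu: 2–3 at easting≈463154.2 (right), 5–1 at easting≈471716.3 (right) → 2 crossings.
Only Epsilon has an odd count, so the point is inside Epsilon.

Epsilon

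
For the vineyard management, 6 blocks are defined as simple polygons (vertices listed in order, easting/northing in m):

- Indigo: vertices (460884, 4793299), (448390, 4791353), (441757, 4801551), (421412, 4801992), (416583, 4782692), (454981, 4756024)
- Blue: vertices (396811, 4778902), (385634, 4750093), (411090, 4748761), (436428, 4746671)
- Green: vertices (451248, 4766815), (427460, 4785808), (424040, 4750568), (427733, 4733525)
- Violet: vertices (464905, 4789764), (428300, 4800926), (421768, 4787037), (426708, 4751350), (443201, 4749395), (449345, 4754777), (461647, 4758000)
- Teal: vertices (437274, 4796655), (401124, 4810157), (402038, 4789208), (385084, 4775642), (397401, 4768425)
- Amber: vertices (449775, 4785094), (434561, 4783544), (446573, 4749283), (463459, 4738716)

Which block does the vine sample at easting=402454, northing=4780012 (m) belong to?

Cast a ray rightward from (402454, 4780012). For each polygon, the edges (by vertex number in listed order) whose endpoints lie on opposite sides of northing = 4780012, where each meets that height, and whether that is right or left of the point:
Indigo: 5–6 at easting≈420441.8 (right), 6–1 at easting≈458779.8 (right) → 2 crossings.
Blue: no edge straddles that height → 0 crossings.
Green: 1–2 at easting≈434719.3 (right), 2–3 at easting≈426897.5 (right) → 2 crossings.
Violet: 3–4 at easting≈422740.4 (right), 7–1 at easting≈463904.7 (right) → 2 crossings.
Teal: 3–4 at easting≈390545.4 (left), 5–1 at easting≈413766.9 (right) → 1 crossing.
Amber: 2–3 at easting≈435799.3 (right), 4–1 at easting≈451274.5 (right) → 2 crossings.
Only Teal has an odd count, so the point is inside Teal.

Teal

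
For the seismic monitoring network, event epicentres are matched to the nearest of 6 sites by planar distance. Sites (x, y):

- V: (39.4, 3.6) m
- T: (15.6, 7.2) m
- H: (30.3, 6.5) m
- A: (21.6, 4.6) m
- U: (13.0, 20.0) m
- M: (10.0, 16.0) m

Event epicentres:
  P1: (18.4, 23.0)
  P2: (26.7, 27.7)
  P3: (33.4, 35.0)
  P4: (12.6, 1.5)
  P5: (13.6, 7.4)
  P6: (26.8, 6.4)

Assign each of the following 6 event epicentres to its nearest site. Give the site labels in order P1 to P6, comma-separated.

P1 → U (d²=38.16)
P2 → U (d²=246.98)
P3 → U (d²=641.16)
P4 → T (d²=41.49)
P5 → T (d²=4.04)
P6 → H (d²=12.26)

U, U, U, T, T, H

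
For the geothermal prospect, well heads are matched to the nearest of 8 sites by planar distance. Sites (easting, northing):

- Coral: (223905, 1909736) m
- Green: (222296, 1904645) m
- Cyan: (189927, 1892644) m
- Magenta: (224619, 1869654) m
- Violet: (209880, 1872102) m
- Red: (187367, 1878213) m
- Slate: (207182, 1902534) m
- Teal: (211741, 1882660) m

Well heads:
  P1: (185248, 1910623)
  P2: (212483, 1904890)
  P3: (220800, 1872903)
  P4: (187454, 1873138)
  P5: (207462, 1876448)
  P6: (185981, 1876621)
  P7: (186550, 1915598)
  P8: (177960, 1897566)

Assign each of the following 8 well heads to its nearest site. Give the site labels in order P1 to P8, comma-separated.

Cyan, Slate, Magenta, Red, Violet, Red, Cyan, Cyan

P1 → Cyan (d²=345137482.00)
P2 → Slate (d²=33651337.00)
P3 → Magenta (d²=25140762.00)
P4 → Red (d²=25763194.00)
P5 → Violet (d²=24734440.00)
P6 → Red (d²=4455460.00)
P7 → Cyan (d²=538290245.00)
P8 → Cyan (d²=167435173.00)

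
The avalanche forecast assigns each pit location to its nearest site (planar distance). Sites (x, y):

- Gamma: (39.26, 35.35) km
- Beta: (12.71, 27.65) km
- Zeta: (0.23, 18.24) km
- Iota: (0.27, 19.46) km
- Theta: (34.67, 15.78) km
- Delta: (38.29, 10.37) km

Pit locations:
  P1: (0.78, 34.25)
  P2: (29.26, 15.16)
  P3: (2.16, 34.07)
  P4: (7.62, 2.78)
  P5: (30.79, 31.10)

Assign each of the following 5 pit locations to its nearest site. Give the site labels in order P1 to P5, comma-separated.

Beta, Theta, Beta, Zeta, Gamma

P1 → Beta (d²=185.88)
P2 → Theta (d²=29.65)
P3 → Beta (d²=152.52)
P4 → Zeta (d²=293.62)
P5 → Gamma (d²=89.80)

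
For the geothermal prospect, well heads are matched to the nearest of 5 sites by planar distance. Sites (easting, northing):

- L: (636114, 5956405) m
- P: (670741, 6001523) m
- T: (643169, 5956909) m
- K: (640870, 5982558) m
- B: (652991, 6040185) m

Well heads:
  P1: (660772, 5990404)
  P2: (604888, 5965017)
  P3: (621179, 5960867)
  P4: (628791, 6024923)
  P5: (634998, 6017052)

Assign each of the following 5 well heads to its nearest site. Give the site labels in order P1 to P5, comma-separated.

P1 → P (d²=223013122.00)
P2 → L (d²=1049229620.00)
P3 → L (d²=242963669.00)
P4 → B (d²=818568644.00)
P5 → B (d²=858883738.00)

P, L, L, B, B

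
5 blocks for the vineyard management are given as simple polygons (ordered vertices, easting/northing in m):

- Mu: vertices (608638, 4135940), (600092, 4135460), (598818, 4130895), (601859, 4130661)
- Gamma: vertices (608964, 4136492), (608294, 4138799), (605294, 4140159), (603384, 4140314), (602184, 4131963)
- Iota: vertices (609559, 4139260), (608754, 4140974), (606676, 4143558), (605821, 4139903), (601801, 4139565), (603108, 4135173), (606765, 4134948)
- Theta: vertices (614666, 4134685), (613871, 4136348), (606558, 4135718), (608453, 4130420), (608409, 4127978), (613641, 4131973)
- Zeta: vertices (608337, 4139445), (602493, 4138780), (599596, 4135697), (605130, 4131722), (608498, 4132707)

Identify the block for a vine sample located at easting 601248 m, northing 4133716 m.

Cast a ray rightward from (601248, 4133716). For each polygon, the edges (by vertex number in listed order) whose endpoints lie on opposite sides of northing = 4133716, where each meets that height, and whether that is right or left of the point:
Mu: 2–3 at easting≈599605.3 (left), 4–1 at easting≈605782.1 (right) → 1 crossing.
Gamma: 4–5 at easting≈602435.9 (right), 5–1 at easting≈604808.3 (right) → 2 crossings.
Iota: no edge straddles that height → 0 crossings.
Theta: 3–4 at easting≈607274.1 (right), 6–1 at easting≈614299.8 (right) → 2 crossings.
Zeta: 3–4 at easting≈602354.0 (right), 5–1 at easting≈608473.9 (right) → 2 crossings.
Only Mu has an odd count, so the point is inside Mu.

Mu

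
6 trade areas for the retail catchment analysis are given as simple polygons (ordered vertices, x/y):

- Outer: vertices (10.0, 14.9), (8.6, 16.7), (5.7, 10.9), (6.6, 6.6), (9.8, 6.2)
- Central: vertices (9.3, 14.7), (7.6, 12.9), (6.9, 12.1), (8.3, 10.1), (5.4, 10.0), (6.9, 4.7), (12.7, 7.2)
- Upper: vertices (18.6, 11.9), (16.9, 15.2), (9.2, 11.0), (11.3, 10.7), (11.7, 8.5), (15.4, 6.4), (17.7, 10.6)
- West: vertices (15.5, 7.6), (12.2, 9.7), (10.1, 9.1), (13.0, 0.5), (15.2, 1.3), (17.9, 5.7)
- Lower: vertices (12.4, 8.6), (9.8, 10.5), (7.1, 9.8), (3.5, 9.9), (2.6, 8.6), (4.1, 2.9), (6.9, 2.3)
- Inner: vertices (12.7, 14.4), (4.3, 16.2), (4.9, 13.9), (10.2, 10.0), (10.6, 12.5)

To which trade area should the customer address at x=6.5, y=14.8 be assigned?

Cast a ray rightward from (6.5, 14.8). For each polygon, the edges (by vertex number in listed order) whose endpoints lie on opposite sides of y = 14.8, where each meets that height, and whether that is right or left of the point:
Outer: 2–3 at x≈7.65 (right), 5–1 at x≈10.00 (right) → 2 crossings.
Central: no edge straddles that height → 0 crossings.
Upper: 1–2 at x≈17.11 (right), 2–3 at x≈16.17 (right) → 2 crossings.
West: no edge straddles that height → 0 crossings.
Lower: no edge straddles that height → 0 crossings.
Inner: 1–2 at x≈10.83 (right), 2–3 at x≈4.67 (left) → 1 crossing.
Only Inner has an odd count, so the point is inside Inner.

Inner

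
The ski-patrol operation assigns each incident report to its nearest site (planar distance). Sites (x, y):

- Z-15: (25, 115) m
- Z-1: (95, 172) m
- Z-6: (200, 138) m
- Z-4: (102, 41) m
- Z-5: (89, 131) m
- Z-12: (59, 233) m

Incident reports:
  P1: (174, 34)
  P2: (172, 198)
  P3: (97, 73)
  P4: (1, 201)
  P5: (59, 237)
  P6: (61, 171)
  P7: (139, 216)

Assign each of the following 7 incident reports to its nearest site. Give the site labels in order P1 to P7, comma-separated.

Z-4, Z-6, Z-4, Z-12, Z-12, Z-1, Z-1

P1 → Z-4 (d²=5233.00)
P2 → Z-6 (d²=4384.00)
P3 → Z-4 (d²=1049.00)
P4 → Z-12 (d²=4388.00)
P5 → Z-12 (d²=16.00)
P6 → Z-1 (d²=1157.00)
P7 → Z-1 (d²=3872.00)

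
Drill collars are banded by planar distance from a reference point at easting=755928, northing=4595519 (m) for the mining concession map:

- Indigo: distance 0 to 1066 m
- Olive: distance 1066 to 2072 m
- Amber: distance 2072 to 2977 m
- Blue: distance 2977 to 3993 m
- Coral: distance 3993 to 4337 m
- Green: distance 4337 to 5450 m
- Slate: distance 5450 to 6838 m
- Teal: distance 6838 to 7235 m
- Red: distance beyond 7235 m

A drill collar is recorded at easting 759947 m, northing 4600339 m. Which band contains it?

Slate

Distance = √((759947−755928)² + (4600339−4595519)²) = √(16152361.000 + 23232400.000) = 6275.728 m.
5450 ≤ 6275.728 < 6838 → Slate.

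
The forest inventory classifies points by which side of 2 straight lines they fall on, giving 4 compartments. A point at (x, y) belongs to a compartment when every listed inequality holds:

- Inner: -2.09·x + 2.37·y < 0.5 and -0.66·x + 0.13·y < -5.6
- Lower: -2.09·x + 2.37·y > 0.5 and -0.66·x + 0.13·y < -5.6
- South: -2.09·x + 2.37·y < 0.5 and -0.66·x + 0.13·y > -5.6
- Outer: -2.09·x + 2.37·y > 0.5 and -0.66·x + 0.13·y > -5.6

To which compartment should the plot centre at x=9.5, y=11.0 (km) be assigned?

Outer

-2.09·9.5 + 2.37·11.0 = 6.215, which is > 0.5
-0.66·9.5 + 0.13·11.0 = -4.840, which is > -5.6
This sign pattern matches Outer.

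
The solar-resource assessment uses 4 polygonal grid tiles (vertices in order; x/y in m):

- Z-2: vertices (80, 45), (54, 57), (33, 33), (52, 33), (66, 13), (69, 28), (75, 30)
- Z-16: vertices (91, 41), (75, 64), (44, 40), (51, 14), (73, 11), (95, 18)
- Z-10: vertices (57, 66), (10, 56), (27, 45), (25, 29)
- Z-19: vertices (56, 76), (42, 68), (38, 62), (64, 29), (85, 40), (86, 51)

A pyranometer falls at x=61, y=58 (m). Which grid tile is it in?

Cast a ray rightward from (61, 58). For each polygon, the edges (by vertex number in listed order) whose endpoints lie on opposite sides of y = 58, where each meets that height, and whether that is right or left of the point:
Z-2: no edge straddles that height → 0 crossings.
Z-16: 1–2 at x≈79.2 (right), 2–3 at x≈67.2 (right) → 2 crossings.
Z-10: 1–2 at x≈19.4 (left), 4–1 at x≈50.1 (left) → 0 crossings.
Z-19: 3–4 at x≈41.2 (left), 6–1 at x≈77.6 (right) → 1 crossing.
Only Z-19 has an odd count, so the point is inside Z-19.

Z-19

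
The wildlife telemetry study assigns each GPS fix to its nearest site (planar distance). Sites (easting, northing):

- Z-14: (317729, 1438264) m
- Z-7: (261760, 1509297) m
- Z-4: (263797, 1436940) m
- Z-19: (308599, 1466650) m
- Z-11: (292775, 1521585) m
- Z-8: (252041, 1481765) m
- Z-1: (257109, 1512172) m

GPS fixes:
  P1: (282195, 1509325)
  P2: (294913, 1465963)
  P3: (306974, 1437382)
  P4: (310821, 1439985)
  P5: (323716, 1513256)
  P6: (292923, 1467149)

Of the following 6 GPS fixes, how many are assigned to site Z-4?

P1 → Z-11
P2 → Z-19
P3 → Z-14
P4 → Z-14
P5 → Z-11
P6 → Z-19
0 of the 6 go to Z-4.

0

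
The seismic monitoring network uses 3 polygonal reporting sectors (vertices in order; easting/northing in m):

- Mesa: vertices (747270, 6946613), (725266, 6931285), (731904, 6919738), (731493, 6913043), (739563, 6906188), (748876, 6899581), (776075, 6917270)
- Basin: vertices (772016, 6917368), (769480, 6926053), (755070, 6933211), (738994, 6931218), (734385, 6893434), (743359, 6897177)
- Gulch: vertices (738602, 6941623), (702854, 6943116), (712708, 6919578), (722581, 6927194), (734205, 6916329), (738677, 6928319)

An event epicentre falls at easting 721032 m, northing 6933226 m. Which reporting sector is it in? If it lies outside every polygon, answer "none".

Gulch

Cast a ray rightward from (721032, 6933226). For each polygon, the edges (by vertex number in listed order) whose endpoints lie on opposite sides of northing = 6933226, where each meets that height, and whether that is right or left of the point:
Mesa: 1–2 at easting≈728052.4 (right), 7–1 at easting≈760411.6 (right) → 2 crossings.
Basin: no edge straddles that height → 0 crossings.
Gulch: 2–3 at easting≈706994.4 (left), 6–1 at easting≈738649.3 (right) → 1 crossing.
Only Gulch has an odd count, so the point is inside Gulch.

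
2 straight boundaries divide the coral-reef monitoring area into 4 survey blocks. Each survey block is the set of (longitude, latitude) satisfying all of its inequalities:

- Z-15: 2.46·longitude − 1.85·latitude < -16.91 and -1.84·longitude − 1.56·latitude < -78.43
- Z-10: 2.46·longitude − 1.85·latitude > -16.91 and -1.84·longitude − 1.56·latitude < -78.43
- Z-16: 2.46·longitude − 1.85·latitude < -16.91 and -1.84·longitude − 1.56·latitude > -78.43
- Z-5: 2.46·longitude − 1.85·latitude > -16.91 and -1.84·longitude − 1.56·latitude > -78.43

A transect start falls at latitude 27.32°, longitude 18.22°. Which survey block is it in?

2.46·18.22 − 1.85·27.32 = -5.721, which is > -16.91
-1.84·18.22 − 1.56·27.32 = -76.144, which is > -78.43
This sign pattern matches Z-5.

Z-5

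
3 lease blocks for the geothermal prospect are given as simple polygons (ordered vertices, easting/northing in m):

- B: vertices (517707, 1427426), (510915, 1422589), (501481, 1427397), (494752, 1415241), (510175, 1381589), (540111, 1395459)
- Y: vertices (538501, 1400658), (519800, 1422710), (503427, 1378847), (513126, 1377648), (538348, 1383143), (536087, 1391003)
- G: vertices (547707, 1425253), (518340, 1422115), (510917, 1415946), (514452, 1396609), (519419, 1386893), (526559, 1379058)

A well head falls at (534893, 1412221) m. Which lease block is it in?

G

Cast a ray rightward from (534893, 1412221). For each polygon, the edges (by vertex number in listed order) whose endpoints lie on opposite sides of northing = 1412221, where each meets that height, and whether that is right or left of the point:
B: 4–5 at easting≈496136.1 (left), 6–1 at easting≈528363.4 (left) → 0 crossings.
Y: 1–2 at easting≈528695.1 (left), 2–3 at easting≈515884.7 (left) → 0 crossings.
G: 3–4 at easting≈511598.0 (left), 6–1 at easting≈541741.0 (right) → 1 crossing.
Only G has an odd count, so the point is inside G.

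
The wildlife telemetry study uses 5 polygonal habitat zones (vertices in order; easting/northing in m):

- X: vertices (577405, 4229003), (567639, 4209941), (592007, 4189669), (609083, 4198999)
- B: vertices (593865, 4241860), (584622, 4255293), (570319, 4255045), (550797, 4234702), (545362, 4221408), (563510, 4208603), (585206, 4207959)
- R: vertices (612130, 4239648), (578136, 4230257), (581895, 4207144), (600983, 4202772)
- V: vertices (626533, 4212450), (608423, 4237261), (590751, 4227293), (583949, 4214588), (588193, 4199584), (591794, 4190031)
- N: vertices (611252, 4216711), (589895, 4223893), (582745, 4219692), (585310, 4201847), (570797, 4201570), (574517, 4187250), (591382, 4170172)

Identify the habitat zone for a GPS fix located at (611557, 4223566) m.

V

Cast a ray rightward from (611557, 4223566). For each polygon, the edges (by vertex number in listed order) whose endpoints lie on opposite sides of northing = 4223566, where each meets that height, and whether that is right or left of the point:
X: 1–2 at easting≈574619.5 (left), 4–1 at easting≈583145.3 (left) → 0 crossings.
B: 4–5 at easting≈546244.3 (left), 7–1 at easting≈589192.3 (left) → 0 crossings.
R: 2–3 at easting≈579224.2 (left), 4–1 at easting≈607268.7 (left) → 0 crossings.
V: 1–2 at easting≈618419.2 (right), 3–4 at easting≈588755.6 (left) → 1 crossing.
N: 1–2 at easting≈590867.4 (left), 2–3 at easting≈589338.5 (left) → 0 crossings.
Only V has an odd count, so the point is inside V.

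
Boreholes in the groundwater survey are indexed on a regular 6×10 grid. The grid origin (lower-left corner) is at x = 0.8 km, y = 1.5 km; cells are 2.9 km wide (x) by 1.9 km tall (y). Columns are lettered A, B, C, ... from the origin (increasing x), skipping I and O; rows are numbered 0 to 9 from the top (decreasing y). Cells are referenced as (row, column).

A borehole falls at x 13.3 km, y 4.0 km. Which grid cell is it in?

Column index: ⌊(13.3 − 0.8) / 2.9⌋ = ⌊4.310⌋ = 4 → column E
Row offset from origin: ⌊(4.0 − 1.5) / 1.9⌋ = ⌊1.316⌋ = 1 → row 8 (counted from top)

(8, E)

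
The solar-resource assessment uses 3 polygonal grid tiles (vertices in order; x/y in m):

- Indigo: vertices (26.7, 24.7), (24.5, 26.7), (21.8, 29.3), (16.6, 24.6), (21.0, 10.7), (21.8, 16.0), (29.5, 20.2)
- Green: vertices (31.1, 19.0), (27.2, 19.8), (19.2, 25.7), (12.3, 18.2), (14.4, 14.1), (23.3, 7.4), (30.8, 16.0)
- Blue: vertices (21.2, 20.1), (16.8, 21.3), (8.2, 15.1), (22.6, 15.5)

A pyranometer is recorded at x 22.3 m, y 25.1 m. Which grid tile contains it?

Indigo

Cast a ray rightward from (22.3, 25.1). For each polygon, the edges (by vertex number in listed order) whose endpoints lie on opposite sides of y = 25.1, where each meets that height, and whether that is right or left of the point:
Indigo: 1–2 at x≈26.26 (right), 3–4 at x≈17.15 (left) → 1 crossing.
Green: 2–3 at x≈20.01 (left), 3–4 at x≈18.65 (left) → 0 crossings.
Blue: no edge straddles that height → 0 crossings.
Only Indigo has an odd count, so the point is inside Indigo.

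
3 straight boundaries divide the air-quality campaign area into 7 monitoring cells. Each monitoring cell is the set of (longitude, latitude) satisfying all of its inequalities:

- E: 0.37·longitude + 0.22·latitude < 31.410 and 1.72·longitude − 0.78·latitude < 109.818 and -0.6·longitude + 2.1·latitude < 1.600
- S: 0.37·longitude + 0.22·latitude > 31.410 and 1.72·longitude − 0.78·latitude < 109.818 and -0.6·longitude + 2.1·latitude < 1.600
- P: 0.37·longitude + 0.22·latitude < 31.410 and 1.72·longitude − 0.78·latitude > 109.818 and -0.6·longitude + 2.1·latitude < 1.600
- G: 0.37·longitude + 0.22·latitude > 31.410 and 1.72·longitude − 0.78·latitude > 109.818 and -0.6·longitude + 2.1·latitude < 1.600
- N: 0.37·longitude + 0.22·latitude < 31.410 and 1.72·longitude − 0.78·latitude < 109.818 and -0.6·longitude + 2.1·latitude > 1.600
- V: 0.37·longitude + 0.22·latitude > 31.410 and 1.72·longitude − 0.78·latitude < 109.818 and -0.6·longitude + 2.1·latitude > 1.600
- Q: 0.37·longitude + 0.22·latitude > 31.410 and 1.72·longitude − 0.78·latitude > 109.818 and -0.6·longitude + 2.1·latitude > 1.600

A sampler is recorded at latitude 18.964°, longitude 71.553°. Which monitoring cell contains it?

E

0.37·71.553 + 0.22·18.964 = 30.647, which is < 31.410
1.72·71.553 − 0.78·18.964 = 108.279, which is < 109.818
-0.6·71.553 + 2.1·18.964 = -3.107, which is < 1.600
This sign pattern matches E.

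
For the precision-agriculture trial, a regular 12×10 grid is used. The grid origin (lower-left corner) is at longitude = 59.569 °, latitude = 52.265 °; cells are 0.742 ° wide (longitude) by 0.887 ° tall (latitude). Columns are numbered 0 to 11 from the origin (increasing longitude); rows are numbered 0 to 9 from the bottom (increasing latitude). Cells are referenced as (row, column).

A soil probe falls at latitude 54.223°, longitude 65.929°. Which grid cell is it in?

(2, 8)

Column index: ⌊(65.929 − 59.569) / 0.742⌋ = ⌊8.571⌋ = 8
Row offset from origin: ⌊(54.223 − 52.265) / 0.887⌋ = ⌊2.207⌋ = 2 → row 2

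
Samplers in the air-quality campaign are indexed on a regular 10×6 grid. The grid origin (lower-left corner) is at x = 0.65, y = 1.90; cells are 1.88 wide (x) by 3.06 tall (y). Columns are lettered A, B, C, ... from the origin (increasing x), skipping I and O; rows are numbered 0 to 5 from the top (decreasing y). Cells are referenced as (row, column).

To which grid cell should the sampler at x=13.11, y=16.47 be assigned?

Column index: ⌊(13.11 − 0.65) / 1.88⌋ = ⌊6.628⌋ = 6 → column G
Row offset from origin: ⌊(16.47 − 1.90) / 3.06⌋ = ⌊4.761⌋ = 4 → row 1 (counted from top)

(1, G)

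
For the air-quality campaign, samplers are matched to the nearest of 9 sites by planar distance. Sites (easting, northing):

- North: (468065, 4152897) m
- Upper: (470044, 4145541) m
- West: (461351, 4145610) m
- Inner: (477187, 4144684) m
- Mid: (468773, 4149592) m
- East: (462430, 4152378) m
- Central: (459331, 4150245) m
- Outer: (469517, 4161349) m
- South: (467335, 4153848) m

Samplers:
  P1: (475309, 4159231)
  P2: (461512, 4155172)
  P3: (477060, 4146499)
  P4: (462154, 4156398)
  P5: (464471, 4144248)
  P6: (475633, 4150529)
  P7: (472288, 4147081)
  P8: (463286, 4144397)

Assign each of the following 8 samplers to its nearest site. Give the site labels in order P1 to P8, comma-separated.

P1 → Outer (d²=38033188.00)
P2 → East (d²=8649160.00)
P3 → Inner (d²=3310354.00)
P4 → East (d²=16236576.00)
P5 → West (d²=11589444.00)
P6 → Inner (d²=36578941.00)
P7 → Upper (d²=7407136.00)
P8 → West (d²=5215594.00)

Outer, East, Inner, East, West, Inner, Upper, West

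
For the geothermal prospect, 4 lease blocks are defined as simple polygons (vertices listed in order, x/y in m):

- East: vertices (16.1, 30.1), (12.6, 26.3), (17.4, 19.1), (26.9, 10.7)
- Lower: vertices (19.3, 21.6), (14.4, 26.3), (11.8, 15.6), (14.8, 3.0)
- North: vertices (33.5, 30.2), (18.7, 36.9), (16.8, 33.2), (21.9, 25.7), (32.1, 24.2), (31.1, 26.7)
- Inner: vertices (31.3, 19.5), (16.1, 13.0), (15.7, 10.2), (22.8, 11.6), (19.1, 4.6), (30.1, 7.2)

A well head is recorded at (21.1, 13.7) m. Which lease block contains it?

Inner

Cast a ray rightward from (21.1, 13.7). For each polygon, the edges (by vertex number in listed order) whose endpoints lie on opposite sides of y = 13.7, where each meets that height, and whether that is right or left of the point:
East: 3–4 at x≈23.51 (right), 4–1 at x≈25.23 (right) → 2 crossings.
Lower: 3–4 at x≈12.25 (left), 4–1 at x≈17.39 (left) → 0 crossings.
North: no edge straddles that height → 0 crossings.
Inner: 1–2 at x≈17.74 (left), 6–1 at x≈30.73 (right) → 1 crossing.
Only Inner has an odd count, so the point is inside Inner.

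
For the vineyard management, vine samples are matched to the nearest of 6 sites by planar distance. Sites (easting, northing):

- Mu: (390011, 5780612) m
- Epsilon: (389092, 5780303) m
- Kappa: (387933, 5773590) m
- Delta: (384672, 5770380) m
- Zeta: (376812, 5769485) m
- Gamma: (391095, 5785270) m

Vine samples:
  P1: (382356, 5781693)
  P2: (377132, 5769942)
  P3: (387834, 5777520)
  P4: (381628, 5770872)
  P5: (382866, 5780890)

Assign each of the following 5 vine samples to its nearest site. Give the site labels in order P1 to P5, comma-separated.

P1 → Epsilon (d²=47305796.00)
P2 → Zeta (d²=311249.00)
P3 → Epsilon (d²=9327653.00)
P4 → Delta (d²=9508000.00)
P5 → Epsilon (d²=39107645.00)

Epsilon, Zeta, Epsilon, Delta, Epsilon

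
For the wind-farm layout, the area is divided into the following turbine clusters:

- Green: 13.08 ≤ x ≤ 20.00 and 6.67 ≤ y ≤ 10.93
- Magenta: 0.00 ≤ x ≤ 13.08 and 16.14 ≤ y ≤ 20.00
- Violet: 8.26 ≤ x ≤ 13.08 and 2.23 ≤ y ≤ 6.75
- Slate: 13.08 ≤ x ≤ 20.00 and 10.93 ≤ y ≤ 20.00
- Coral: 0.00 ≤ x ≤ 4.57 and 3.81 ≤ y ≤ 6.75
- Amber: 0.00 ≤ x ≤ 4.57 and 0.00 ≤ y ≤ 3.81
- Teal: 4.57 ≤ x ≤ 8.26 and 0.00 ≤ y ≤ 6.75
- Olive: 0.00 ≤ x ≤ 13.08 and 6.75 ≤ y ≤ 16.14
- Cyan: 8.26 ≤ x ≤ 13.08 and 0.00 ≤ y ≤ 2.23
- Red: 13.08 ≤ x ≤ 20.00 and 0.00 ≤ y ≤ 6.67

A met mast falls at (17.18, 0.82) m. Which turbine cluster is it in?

Red

The point has x = 17.18 and y = 0.82.
Only Red satisfies 13.08 ≤ x ≤ 20.00 and 0.00 ≤ y ≤ 6.67.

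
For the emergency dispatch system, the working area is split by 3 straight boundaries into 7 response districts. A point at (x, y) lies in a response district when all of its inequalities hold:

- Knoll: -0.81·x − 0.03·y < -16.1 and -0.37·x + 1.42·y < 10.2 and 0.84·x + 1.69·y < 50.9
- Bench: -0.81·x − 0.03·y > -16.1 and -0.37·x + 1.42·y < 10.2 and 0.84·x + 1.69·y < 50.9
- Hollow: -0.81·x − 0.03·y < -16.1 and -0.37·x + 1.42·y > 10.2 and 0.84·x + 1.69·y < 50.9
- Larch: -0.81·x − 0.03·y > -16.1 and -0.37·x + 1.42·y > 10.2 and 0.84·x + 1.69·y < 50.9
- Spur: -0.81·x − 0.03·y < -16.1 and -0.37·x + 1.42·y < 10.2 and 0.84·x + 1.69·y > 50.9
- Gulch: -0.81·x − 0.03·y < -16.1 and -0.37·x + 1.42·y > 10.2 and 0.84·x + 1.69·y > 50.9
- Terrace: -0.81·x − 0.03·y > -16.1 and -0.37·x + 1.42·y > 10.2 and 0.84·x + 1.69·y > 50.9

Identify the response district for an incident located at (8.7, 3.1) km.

Bench

-0.81·8.7 − 0.03·3.1 = -7.140, which is > -16.1
-0.37·8.7 + 1.42·3.1 = 1.183, which is < 10.2
0.84·8.7 + 1.69·3.1 = 12.547, which is < 50.9
This sign pattern matches Bench.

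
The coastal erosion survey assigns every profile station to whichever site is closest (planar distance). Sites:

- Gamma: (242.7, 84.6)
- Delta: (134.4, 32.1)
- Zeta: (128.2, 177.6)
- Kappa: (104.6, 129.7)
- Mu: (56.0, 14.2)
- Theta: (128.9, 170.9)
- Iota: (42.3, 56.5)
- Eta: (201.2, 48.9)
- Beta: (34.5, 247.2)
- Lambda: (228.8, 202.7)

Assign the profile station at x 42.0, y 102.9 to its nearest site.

Iota

Squared distances to each site:
Gamma: 40615.380; Delta: 13550.400; Zeta: 13010.530; Kappa: 4637.000; Mu: 8063.690; Theta: 12175.610; Iota: 2153.050; Eta: 28260.640; Beta: 20878.740; Lambda: 44854.280.
Minimum at Iota.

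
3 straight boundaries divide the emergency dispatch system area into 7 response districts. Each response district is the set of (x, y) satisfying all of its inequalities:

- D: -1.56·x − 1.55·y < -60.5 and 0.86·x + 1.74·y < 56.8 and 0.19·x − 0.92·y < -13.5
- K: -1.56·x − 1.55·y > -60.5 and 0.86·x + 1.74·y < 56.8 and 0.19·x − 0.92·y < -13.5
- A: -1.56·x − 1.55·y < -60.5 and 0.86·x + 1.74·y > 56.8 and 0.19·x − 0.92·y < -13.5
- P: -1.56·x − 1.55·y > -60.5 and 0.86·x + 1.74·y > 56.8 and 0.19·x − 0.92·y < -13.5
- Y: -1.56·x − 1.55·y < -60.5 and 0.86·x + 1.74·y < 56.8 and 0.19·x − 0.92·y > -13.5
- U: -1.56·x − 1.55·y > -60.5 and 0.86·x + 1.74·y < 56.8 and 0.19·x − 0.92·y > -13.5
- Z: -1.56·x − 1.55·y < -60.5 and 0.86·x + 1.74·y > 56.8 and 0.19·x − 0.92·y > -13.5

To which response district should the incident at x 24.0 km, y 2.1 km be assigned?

-1.56·24.0 − 1.55·2.1 = -40.695, which is > -60.5
0.86·24.0 + 1.74·2.1 = 24.294, which is < 56.8
0.19·24.0 − 0.92·2.1 = 2.628, which is > -13.5
This sign pattern matches U.

U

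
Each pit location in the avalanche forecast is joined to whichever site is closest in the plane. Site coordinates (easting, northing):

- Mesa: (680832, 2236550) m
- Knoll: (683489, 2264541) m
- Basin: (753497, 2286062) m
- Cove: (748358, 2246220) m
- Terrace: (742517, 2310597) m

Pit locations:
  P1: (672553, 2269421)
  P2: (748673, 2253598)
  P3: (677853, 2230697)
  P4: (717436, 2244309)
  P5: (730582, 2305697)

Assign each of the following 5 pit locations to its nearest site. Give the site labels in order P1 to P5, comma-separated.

P1 → Knoll (d²=143410496.00)
P2 → Cove (d²=54534109.00)
P3 → Mesa (d²=43132050.00)
P4 → Cove (d²=959822005.00)
P5 → Terrace (d²=166454225.00)

Knoll, Cove, Mesa, Cove, Terrace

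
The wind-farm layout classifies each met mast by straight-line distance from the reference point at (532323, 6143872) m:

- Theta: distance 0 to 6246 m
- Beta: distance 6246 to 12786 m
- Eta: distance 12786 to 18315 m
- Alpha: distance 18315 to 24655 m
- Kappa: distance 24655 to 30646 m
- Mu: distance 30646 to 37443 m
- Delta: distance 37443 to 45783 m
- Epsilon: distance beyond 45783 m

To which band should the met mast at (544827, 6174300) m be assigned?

Mu

Distance = √((544827−532323)² + (6174300−6143872)²) = √(156350016.000 + 925863184.000) = 32897.009 m.
30646 ≤ 32897.009 < 37443 → Mu.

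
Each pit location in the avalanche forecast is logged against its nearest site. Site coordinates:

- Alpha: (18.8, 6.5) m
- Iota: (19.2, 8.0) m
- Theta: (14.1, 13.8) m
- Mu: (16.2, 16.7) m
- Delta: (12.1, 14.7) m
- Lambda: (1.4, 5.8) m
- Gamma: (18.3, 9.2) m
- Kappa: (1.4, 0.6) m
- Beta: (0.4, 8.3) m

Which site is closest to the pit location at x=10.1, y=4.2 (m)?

Squared distances to each site:
Alpha: 80.980; Iota: 97.250; Theta: 108.160; Mu: 193.460; Delta: 114.250; Lambda: 78.250; Gamma: 92.240; Kappa: 88.650; Beta: 110.900.
Minimum at Lambda.

Lambda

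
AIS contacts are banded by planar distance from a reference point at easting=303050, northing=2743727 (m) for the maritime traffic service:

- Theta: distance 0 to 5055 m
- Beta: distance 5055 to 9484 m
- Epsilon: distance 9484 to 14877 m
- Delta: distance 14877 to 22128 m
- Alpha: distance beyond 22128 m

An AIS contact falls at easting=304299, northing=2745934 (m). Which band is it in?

Theta

Distance = √((304299−303050)² + (2745934−2743727)²) = √(1560001.000 + 4870849.000) = 2535.912 m.
0 ≤ 2535.912 < 5055 → Theta.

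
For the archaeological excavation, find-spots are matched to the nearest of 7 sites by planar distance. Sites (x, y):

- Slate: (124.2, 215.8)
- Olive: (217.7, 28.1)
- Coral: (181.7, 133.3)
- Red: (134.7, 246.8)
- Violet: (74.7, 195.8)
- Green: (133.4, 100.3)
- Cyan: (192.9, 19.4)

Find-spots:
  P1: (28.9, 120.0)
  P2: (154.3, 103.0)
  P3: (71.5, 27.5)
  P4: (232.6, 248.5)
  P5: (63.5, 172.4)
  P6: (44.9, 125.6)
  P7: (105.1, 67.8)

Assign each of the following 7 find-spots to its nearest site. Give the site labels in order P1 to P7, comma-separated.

Violet, Green, Green, Red, Violet, Violet, Green

P1 → Violet (d²=7843.28)
P2 → Green (d²=444.10)
P3 → Green (d²=9131.45)
P4 → Red (d²=9587.30)
P5 → Violet (d²=673.00)
P6 → Violet (d²=5816.08)
P7 → Green (d²=1857.14)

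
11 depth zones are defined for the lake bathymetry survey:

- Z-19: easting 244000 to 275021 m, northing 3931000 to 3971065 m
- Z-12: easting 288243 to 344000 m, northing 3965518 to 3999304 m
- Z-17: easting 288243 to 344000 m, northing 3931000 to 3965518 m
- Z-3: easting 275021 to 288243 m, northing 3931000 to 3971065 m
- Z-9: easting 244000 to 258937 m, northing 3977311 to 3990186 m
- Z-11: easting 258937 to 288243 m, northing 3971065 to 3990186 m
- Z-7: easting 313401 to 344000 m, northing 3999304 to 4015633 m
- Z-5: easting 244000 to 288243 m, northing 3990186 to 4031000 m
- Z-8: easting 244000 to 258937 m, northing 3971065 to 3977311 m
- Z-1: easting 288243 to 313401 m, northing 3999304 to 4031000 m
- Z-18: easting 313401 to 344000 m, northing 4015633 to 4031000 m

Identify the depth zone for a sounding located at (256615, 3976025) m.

The point has easting = 256615 and northing = 3976025.
Only Z-8 satisfies 244000 ≤ easting ≤ 258937 and 3971065 ≤ northing ≤ 3977311.

Z-8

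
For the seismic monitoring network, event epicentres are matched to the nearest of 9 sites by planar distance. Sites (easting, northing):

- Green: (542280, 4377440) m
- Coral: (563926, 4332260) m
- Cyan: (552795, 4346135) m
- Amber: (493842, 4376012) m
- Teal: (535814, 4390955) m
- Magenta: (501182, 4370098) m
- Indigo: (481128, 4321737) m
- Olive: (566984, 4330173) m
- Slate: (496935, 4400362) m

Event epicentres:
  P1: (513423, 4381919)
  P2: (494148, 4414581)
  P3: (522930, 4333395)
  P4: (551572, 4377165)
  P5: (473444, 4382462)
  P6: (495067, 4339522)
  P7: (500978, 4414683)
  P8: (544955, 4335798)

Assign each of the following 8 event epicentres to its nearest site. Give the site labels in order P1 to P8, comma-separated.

P1 → Magenta (d²=289578122.00)
P2 → Slate (d²=209947330.00)
P3 → Cyan (d²=1054225825.00)
P4 → Green (d²=86416889.00)
P5 → Amber (d²=457680904.00)
P6 → Indigo (d²=510601946.00)
P7 → Slate (d²=221436890.00)
P8 → Cyan (d²=168319169.00)

Magenta, Slate, Cyan, Green, Amber, Indigo, Slate, Cyan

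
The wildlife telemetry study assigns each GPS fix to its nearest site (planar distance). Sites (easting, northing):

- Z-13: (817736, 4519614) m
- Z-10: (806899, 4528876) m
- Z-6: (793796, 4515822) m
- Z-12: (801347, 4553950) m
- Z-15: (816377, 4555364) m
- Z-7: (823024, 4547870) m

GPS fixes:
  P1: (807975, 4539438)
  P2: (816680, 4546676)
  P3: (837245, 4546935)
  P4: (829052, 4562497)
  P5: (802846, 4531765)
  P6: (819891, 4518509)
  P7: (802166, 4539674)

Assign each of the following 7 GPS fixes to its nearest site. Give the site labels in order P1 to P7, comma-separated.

P1 → Z-10 (d²=112713620.00)
P2 → Z-7 (d²=41671972.00)
P3 → Z-7 (d²=203111066.00)
P4 → Z-15 (d²=211535314.00)
P5 → Z-10 (d²=24773130.00)
P6 → Z-13 (d²=5865050.00)
P7 → Z-10 (d²=138998093.00)

Z-10, Z-7, Z-7, Z-15, Z-10, Z-13, Z-10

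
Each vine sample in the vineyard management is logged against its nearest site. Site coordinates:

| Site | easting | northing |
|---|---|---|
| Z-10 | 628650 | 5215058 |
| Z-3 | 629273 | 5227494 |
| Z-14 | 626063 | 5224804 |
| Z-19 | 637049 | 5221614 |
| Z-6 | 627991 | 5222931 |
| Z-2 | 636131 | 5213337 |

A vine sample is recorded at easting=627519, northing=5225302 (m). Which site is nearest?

Z-14

Squared distances to each site:
Z-10: 106218697.000; Z-3: 7881380.000; Z-14: 2367940.000; Z-19: 104422244.000; Z-6: 5844425.000; Z-2: 217327769.000.
Minimum at Z-14.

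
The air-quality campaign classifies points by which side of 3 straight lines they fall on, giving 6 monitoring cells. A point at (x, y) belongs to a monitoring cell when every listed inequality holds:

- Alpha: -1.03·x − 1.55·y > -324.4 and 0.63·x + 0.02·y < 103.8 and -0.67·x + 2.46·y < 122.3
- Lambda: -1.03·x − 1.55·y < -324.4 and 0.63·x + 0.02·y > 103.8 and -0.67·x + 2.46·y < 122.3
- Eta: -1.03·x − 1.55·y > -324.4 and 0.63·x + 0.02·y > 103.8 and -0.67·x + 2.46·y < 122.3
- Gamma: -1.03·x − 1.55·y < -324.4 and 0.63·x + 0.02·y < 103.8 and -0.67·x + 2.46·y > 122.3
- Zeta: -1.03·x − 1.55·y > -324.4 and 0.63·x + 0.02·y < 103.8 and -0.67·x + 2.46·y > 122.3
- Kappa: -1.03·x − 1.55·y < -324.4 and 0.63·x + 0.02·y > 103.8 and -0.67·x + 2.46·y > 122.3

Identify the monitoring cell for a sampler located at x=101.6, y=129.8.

Zeta

-1.03·101.6 − 1.55·129.8 = -305.838, which is > -324.4
0.63·101.6 + 0.02·129.8 = 66.604, which is < 103.8
-0.67·101.6 + 2.46·129.8 = 251.236, which is > 122.3
This sign pattern matches Zeta.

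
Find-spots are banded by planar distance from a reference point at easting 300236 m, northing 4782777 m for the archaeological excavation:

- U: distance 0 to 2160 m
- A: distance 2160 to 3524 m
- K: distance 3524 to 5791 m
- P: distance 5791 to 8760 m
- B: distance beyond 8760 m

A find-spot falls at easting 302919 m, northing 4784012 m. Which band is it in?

A

Distance = √((302919−300236)² + (4784012−4782777)²) = √(7198489.000 + 1525225.000) = 2953.593 m.
2160 ≤ 2953.593 < 3524 → A.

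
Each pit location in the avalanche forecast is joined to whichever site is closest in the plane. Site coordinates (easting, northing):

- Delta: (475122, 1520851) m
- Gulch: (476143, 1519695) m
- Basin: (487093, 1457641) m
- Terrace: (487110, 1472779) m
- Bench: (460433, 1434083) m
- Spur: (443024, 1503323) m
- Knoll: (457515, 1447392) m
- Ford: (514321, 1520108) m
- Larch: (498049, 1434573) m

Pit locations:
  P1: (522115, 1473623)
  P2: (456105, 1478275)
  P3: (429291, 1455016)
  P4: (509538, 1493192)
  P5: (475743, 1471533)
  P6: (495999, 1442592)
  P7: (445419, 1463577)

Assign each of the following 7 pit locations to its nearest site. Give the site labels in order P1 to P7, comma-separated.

P1 → Terrace (d²=1226062361.00)
P2 → Spur (d²=798514865.00)
P3 → Knoll (d²=854719552.00)
P4 → Ford (d²=747348145.00)
P5 → Terrace (d²=130761205.00)
P6 → Larch (d²=68506861.00)
P7 → Knoll (d²=408267441.00)

Terrace, Spur, Knoll, Ford, Terrace, Larch, Knoll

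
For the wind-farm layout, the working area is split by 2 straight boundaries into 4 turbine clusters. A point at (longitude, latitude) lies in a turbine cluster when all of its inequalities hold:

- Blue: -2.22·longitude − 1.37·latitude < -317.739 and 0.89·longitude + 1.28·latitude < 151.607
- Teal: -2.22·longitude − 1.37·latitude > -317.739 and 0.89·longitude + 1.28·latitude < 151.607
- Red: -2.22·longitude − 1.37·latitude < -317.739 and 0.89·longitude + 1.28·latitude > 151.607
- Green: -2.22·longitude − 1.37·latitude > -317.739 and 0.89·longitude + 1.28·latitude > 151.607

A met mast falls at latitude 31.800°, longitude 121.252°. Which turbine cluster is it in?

Teal

-2.22·121.252 − 1.37·31.800 = -312.745, which is > -317.739
0.89·121.252 + 1.28·31.800 = 148.618, which is < 151.607
This sign pattern matches Teal.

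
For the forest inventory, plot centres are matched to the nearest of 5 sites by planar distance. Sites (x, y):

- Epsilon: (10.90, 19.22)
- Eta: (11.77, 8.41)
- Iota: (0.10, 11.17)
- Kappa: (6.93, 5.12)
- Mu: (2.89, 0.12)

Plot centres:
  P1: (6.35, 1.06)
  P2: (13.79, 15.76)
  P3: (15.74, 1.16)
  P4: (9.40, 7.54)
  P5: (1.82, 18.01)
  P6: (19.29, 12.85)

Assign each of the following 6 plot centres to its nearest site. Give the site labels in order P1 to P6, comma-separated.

Mu, Epsilon, Eta, Eta, Iota, Eta

P1 → Mu (d²=12.86)
P2 → Epsilon (d²=20.32)
P3 → Eta (d²=68.32)
P4 → Eta (d²=6.37)
P5 → Iota (d²=49.74)
P6 → Eta (d²=76.26)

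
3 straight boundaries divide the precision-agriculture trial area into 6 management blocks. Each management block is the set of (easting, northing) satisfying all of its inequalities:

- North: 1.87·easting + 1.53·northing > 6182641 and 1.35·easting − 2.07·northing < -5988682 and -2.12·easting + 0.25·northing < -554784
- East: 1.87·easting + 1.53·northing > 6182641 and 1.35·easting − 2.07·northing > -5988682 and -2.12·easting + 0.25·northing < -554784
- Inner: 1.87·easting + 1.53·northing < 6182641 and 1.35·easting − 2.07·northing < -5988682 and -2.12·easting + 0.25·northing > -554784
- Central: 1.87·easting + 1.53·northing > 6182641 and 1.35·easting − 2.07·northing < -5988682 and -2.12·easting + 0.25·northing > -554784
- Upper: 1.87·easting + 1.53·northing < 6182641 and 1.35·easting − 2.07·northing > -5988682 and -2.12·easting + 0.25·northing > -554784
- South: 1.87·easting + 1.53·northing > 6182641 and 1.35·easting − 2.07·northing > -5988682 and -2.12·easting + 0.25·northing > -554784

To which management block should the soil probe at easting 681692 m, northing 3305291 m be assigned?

East

1.87·681692 + 1.53·3305291 = 6331859.270, which is > 6182641
1.35·681692 − 2.07·3305291 = -5921668.170, which is > -5988682
-2.12·681692 + 0.25·3305291 = -618864.290, which is < -554784
This sign pattern matches East.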